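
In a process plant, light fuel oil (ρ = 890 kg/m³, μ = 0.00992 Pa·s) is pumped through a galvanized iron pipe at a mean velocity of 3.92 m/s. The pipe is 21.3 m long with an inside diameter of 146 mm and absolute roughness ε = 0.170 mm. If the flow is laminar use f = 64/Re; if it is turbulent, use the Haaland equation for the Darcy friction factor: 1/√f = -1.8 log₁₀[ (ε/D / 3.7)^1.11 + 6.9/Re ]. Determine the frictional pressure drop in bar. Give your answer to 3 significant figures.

ΔP ≈ 0.240 bar

Reynolds number Re = ρVD/μ = 890 · 3.92 · 0.146 / 0.00992 = 5.135e+04.
Re > 4000 → turbulent. Relative roughness ε/D = 0.00017/0.146 = 0.00116. Haaland: 1/√f = -1.8 log₁₀[(0.00116/3.7)^1.11 + 6.9/5.135e+04] = -1.8 log₁₀[0.00013 + 0.000134] = 6.441, so f = 0.0241.
Darcy-Weisbach: ΔP = f(L/D)(ρV²/2) = 0.0241·(21.3/0.146)·(890·3.92²/2) = 0.0241·145.9·6838 = 2.405e+04 Pa.
ΔP = 2.405e+04 Pa = 0.240 bar.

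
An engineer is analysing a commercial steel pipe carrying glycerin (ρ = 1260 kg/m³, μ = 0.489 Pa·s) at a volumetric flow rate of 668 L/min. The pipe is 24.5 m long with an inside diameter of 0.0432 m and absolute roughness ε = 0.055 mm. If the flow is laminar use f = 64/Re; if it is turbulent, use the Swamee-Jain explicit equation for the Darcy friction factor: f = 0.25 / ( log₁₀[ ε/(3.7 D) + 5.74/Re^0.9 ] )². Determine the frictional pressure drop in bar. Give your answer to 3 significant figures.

Q = 668 L/min = 668/60000 = 0.01113 m³/s.
Cross-sectional area A = πD²/4 = π(0.0432)²/4 = 0.001466 m²; mean velocity V = Q/A = 0.01113/0.001466 = 7.596 m/s.
Reynolds number Re = ρVD/μ = 1260 · 7.596 · 0.0432 / 0.489 = 845.5.
Re < 2300 → laminar flow, so f = 64/Re = 64/845.5 = 0.07569 (the turbulent correlation is not needed).
Darcy-Weisbach: ΔP = f(L/D)(ρV²/2) = 0.07569·(24.5/0.0432)·(1260·7.596²/2) = 0.07569·567.1·3.635e+04 = 1.56e+06 Pa.
ΔP = 1.56e+06 Pa = 15.6 bar.

ΔP ≈ 15.6 bar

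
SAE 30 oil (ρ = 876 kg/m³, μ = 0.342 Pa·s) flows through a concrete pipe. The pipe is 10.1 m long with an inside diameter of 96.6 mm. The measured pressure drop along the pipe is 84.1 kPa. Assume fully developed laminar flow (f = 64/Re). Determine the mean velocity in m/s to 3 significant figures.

For laminar flow, f = 64/Re with Re = ρVD/μ, so Darcy-Weisbach reduces to ΔP = 32μLV/D². Solving for V: V = ΔP·D²/(32μL) = 8.41e+04·(0.0966)²/(32·0.342·10.1) = 7.1 m/s.
Check: Re = ρVD/μ = 876·7.1·0.0966/0.342 = 1757 < 2300, so the laminar assumption holds.

V ≈ 7.10 m/s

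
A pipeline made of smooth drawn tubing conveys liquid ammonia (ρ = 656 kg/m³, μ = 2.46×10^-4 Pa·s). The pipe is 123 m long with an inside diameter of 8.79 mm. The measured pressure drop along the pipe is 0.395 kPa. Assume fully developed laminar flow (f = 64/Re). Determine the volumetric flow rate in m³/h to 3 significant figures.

For laminar flow, f = 64/Re with Re = ρVD/μ, so Darcy-Weisbach reduces to ΔP = 32μLV/D². Solving for V: V = ΔP·D²/(32μL) = 395·(0.00879)²/(32·0.000246·123) = 0.03152 m/s.
Check: Re = ρVD/μ = 656·0.03152·0.00879/0.000246 = 738.8 < 2300, so the laminar assumption holds.
Q = V·A = 0.03152·(π/4·0.00879²) = 1.913e-06 m³/s = 0.00689 m³/h.

Q ≈ 0.00689 m³/h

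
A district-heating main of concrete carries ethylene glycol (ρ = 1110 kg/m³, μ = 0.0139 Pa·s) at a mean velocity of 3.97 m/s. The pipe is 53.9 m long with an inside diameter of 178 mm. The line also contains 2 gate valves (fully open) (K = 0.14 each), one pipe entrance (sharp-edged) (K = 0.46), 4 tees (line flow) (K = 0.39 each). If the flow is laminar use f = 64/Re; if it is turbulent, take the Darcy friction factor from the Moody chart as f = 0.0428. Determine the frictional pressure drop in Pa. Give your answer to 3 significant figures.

Reynolds number Re = ρVD/μ = 1110 · 3.97 · 0.178 / 0.0139 = 5.643e+04.
Re > 4000 → turbulent; use the Moody-chart value f = 0.0428.
Total minor-loss coefficient ΣK = 2·0.14 + 1·0.46 + 4·0.39 = 2.3.
ΔP = [f·L/D + ΣK]·(ρV²/2) = [0.0428·53.9/0.178 + 2.3]·(1110·3.97²/2) = [12.96 + 2.3]·8747 = 1.335e+05 Pa.

ΔP ≈ 133000 Pa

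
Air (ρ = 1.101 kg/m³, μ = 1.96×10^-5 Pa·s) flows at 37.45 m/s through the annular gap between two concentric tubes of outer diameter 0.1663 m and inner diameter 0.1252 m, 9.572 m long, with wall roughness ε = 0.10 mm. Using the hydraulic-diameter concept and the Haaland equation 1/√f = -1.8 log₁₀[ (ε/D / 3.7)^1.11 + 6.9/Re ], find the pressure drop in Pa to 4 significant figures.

ΔP ≈ 4724 Pa

Hydraulic diameter D_h = 4A/P = D_o - D_i = 0.1663 - 0.1252 = 0.0411 m.
Re = ρVD_h/μ = 1.101·37.45·0.0411/1.96e-05 = 8.646e+04.
ε/D_h = 0.0001/0.0411 = 0.00243; Haaland gives 1/√f = -1.8 log₁₀[0.000294+7.98e-05] = 6.17, so f = 0.02627.
ΔP = f(L/D_h)(ρV²/2) = 0.02627·9.572/0.0411·772.1 = 4724 Pa.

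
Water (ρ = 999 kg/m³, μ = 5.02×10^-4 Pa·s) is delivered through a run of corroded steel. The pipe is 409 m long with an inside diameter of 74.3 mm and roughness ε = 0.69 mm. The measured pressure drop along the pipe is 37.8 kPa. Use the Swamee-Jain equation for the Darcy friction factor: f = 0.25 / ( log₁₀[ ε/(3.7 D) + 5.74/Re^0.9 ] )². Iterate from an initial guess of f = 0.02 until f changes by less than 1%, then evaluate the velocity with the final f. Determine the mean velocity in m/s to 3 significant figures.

V ≈ 0.602 m/s

Rearranging Darcy-Weisbach: V = √(2·ΔP·D/(f·L·ρ)). With ε/D = 0.00069/0.0743 = 0.00929, iterate starting from f = 0.02:
  f = 0.02 → V = √(2·3.78e+04·0.0743/(0.02·409·999)) = 0.8291 m/s; Re = ρVD/μ = 1.226e+05; f → 0.03771
  f = 0.03771 → V = 0.6038 m/s; Re = 8.928e+04; f → 0.03794
Converged (Δf/f < 1%). With the final f = 0.03794: V = √(2·3.78e+04·0.0743/(0.03794·409·999)) = 0.6019 m/s.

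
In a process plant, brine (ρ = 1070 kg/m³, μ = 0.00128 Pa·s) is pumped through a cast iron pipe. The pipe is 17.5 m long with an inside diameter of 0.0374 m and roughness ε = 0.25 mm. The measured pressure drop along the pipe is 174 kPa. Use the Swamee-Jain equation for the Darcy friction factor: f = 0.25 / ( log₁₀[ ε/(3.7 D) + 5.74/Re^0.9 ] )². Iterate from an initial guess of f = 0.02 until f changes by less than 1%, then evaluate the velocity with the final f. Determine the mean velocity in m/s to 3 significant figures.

V ≈ 4.52 m/s

Rearranging Darcy-Weisbach: V = √(2·ΔP·D/(f·L·ρ)). With ε/D = 0.00025/0.0374 = 0.00668, iterate starting from f = 0.02:
  f = 0.02 → V = √(2·1.74e+05·0.0374/(0.02·17.5·1070)) = 5.895 m/s; Re = ρVD/μ = 1.843e+05; f → 0.03382
  f = 0.03382 → V = 4.533 m/s; Re = 1.417e+05; f → 0.03398
Converged (Δf/f < 1%). With the final f = 0.03398: V = √(2·1.74e+05·0.0374/(0.03398·17.5·1070)) = 4.523 m/s.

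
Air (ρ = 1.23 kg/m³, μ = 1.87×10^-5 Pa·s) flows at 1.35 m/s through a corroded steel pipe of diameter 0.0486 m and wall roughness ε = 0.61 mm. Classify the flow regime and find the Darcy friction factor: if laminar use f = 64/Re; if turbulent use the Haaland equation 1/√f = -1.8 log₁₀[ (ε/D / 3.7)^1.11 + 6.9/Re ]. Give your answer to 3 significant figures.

f ≈ 0.0507

Re = ρVD/μ = 1.23·1.35·0.0486/1.87e-05 = 4316.
Re > 4000 → turbulent. ε/D = 0.00061/0.0486 = 0.0126; Haaland: 1/√f = -1.8 log₁₀[0.00181 + 0.0016] = 4.44, so f = 0.05072.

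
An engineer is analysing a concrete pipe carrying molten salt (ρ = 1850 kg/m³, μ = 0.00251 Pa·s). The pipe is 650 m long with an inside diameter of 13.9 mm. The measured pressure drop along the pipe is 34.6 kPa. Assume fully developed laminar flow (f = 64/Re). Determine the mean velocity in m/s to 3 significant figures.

For laminar flow, f = 64/Re with Re = ρVD/μ, so Darcy-Weisbach reduces to ΔP = 32μLV/D². Solving for V: V = ΔP·D²/(32μL) = 3.46e+04·(0.0139)²/(32·0.00251·650) = 0.128 m/s.
Check: Re = ρVD/μ = 1850·0.128·0.0139/0.00251 = 1312 < 2300, so the laminar assumption holds.

V ≈ 0.128 m/s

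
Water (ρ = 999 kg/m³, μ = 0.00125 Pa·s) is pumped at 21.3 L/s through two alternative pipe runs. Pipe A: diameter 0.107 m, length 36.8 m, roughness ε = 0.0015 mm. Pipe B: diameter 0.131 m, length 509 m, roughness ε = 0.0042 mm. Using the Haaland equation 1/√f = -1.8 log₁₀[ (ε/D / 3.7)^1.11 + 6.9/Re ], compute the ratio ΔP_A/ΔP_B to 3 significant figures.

ΔP_A/ΔP_B ≈ 0.190

Pipe A: V = Q/A = 0.0213/0.008992 = 2.369 m/s; Re = 2.026e+05; ε/D = 1.4e-05; Haaland → f = 0.01555; ΔP_A = f(L/D)(ρV²/2) = 1.499e+04 Pa.
Pipe B: V = Q/A = 0.0213/0.01348 = 1.58 m/s; Re = 1.655e+05; ε/D = 3.21e-05; Haaland → f = 0.01627; ΔP_B = f(L/D)(ρV²/2) = 7.886e+04 Pa.
ΔP_A/ΔP_B = 1.499e+04/7.886e+04 = 0.190.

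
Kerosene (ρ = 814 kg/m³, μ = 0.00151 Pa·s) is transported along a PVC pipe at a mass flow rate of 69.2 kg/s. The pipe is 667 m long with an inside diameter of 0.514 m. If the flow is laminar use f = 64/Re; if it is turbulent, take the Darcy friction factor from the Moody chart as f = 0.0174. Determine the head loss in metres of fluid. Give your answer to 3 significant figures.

A = πD²/4 = π(0.514)²/4 = 0.2075 m²; mean velocity V = ṁ/(ρA) = 69.2/(814 · 0.2075) = 0.4097 m/s.
Reynolds number Re = ρVD/μ = 814 · 0.4097 · 0.514 / 0.00151 = 1.135e+05.
Re > 4000 → turbulent; use the Moody-chart value f = 0.0174.
Darcy-Weisbach: ΔP = f(L/D)(ρV²/2) = 0.0174·(667/0.514)·(814·0.4097²/2) = 0.0174·1298·68.32 = 1543 Pa.
Head loss h_f = ΔP/(ρg) = 1543/(814·9.81) = 0.193 m.

h_f ≈ 0.193 m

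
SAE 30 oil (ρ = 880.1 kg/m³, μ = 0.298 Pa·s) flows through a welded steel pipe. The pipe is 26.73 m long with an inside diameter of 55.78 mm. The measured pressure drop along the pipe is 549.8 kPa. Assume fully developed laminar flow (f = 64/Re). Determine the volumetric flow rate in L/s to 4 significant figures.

Q ≈ 16.40 L/s

For laminar flow, f = 64/Re with Re = ρVD/μ, so Darcy-Weisbach reduces to ΔP = 32μLV/D². Solving for V: V = ΔP·D²/(32μL) = 5.498e+05·(0.05578)²/(32·0.298·26.73) = 6.711 m/s.
Check: Re = ρVD/μ = 880.1·6.711·0.05578/0.298 = 1106 < 2300, so the laminar assumption holds.
Q = V·A = 6.711·(π/4·0.05578²) = 0.0164 m³/s = 16.40 L/s.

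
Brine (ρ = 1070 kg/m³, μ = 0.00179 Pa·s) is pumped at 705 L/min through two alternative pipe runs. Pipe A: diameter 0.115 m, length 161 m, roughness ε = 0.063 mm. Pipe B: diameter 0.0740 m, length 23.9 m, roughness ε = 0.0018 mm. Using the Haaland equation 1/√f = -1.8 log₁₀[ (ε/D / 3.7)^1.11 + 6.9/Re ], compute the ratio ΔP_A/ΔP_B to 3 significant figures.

ΔP_A/ΔP_B ≈ 0.902

Pipe A: V = Q/A = 0.01175/0.01039 = 1.131 m/s; Re = 7.776e+04; ε/D = 0.000548; Haaland → f = 0.02094; ΔP_A = f(L/D)(ρV²/2) = 2.007e+04 Pa.
Pipe B: V = Q/A = 0.01175/0.004301 = 2.732 m/s; Re = 1.209e+05; ε/D = 2.43e-05; Haaland → f = 0.01725; ΔP_B = f(L/D)(ρV²/2) = 2.225e+04 Pa.
ΔP_A/ΔP_B = 2.007e+04/2.225e+04 = 0.902.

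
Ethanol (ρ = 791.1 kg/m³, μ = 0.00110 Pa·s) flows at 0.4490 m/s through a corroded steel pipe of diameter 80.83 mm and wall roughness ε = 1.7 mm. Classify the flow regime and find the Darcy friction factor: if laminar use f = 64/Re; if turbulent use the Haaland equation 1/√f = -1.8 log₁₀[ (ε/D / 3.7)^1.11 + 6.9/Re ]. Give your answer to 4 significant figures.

Re = ρVD/μ = 791.1·0.449·0.08083/0.0011 = 2.61e+04.
Re > 4000 → turbulent. ε/D = 0.0017/0.08083 = 0.021; Haaland: 1/√f = -1.8 log₁₀[0.00322 + 0.000264] = 4.424, so f = 0.05108.

f ≈ 0.05108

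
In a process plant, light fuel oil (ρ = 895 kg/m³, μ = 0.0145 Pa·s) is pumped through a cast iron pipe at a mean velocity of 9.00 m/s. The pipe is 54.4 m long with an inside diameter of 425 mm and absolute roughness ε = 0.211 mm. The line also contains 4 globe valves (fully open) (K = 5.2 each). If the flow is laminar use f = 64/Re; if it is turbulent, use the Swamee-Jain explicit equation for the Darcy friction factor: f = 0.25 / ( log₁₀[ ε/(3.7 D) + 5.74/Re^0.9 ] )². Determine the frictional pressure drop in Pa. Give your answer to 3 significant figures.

ΔP ≈ 840000 Pa

Reynolds number Re = ρVD/μ = 895 · 9 · 0.425 / 0.0145 = 2.361e+05.
Re > 4000 → turbulent. Relative roughness ε/D = 0.000211/0.425 = 0.000496. Swamee-Jain: f = 0.25/(log₁₀[0.000496/3.7 + 5.74/2.361e+05^0.9])² = 0.25/(log₁₀[0.000134 + 8.38e-05])² = 0.25/(-3.662)² = 0.01865.
Total minor-loss coefficient ΣK = 4·5.2 = 20.8.
ΔP = [f·L/D + ΣK]·(ρV²/2) = [0.01865·54.4/0.425 + 20.8]·(895·9²/2) = [2.387 + 20.8]·3.625e+04 = 8.405e+05 Pa.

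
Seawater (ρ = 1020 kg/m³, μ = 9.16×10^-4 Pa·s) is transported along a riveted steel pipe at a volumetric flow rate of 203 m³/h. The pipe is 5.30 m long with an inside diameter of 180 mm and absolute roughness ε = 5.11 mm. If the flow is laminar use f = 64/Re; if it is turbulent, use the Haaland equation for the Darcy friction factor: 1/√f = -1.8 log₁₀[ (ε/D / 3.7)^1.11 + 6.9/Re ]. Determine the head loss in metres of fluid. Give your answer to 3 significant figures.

h_f ≈ 0.413 m

Q = 203 m³/h = 203/3600 = 0.05639 m³/s.
Cross-sectional area A = πD²/4 = π(0.18)²/4 = 0.02545 m²; mean velocity V = Q/A = 0.05639/0.02545 = 2.216 m/s.
Reynolds number Re = ρVD/μ = 1020 · 2.216 · 0.18 / 0.000916 = 4.442e+05.
Re > 4000 → turbulent. Relative roughness ε/D = 0.00511/0.18 = 0.0284. Haaland: 1/√f = -1.8 log₁₀[(0.0284/3.7)^1.11 + 6.9/4.442e+05] = -1.8 log₁₀[0.00449 + 1.55e-05] = 4.223, so f = 0.05607.
Darcy-Weisbach: ΔP = f(L/D)(ρV²/2) = 0.05607·(5.3/0.18)·(1020·2.216²/2) = 0.05607·29.44·2504 = 4134 Pa.
Head loss h_f = ΔP/(ρg) = 4134/(1020·9.81) = 0.413 m.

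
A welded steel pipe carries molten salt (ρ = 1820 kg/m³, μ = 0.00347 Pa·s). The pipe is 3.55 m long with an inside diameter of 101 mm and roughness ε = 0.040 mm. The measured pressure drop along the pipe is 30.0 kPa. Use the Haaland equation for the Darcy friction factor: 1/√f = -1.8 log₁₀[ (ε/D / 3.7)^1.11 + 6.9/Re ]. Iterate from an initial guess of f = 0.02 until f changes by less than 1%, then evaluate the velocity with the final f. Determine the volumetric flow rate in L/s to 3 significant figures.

Q ≈ 59.3 L/s

Rearranging Darcy-Weisbach: V = √(2·ΔP·D/(f·L·ρ)). With ε/D = 4e-05/0.101 = 0.000396, iterate starting from f = 0.02:
  f = 0.02 → V = √(2·3e+04·0.101/(0.02·3.55·1820)) = 6.848 m/s; Re = ρVD/μ = 3.628e+05; f → 0.01721
  f = 0.01721 → V = 7.383 m/s; Re = 3.911e+05; f → 0.01712
Converged (Δf/f < 1%). With the final f = 0.01712: V = √(2·3e+04·0.101/(0.01712·3.55·1820)) = 7.401 m/s.
Q = V·A = 7.401·(π/4·0.101²) = 0.0593 m³/s = 59.3 L/s.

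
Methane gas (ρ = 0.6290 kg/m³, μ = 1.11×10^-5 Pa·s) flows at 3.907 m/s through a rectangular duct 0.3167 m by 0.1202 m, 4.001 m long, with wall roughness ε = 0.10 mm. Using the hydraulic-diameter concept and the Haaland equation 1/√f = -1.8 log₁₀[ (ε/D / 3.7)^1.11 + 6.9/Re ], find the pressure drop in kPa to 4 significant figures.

ΔP ≈ 0.002591 kPa

Hydraulic diameter D_h = 4A/P = 4·(0.3167·0.1202)/(2·(0.3167+0.1202)) = 0.1523/0.8738 = 0.1743 m.
Re = ρVD_h/μ = 0.629·3.907·0.1743/1.11e-05 = 3.858e+04.
ε/D_h = 0.0001/0.1743 = 0.000574; Haaland gives 1/√f = -1.8 log₁₀[5.91e-05+0.000179] = 6.522, so f = 0.02351.
ΔP = f(L/D_h)(ρV²/2) = 0.02351·4.001/0.1743·4.801 = 2.591 Pa.
ΔP = 0.002591 kPa.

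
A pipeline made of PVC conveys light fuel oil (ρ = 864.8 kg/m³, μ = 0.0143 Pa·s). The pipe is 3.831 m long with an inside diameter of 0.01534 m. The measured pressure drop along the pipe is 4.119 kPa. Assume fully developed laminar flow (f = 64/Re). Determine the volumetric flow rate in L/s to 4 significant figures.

Q ≈ 0.1022 L/s

For laminar flow, f = 64/Re with Re = ρVD/μ, so Darcy-Weisbach reduces to ΔP = 32μLV/D². Solving for V: V = ΔP·D²/(32μL) = 4119·(0.01534)²/(32·0.0143·3.831) = 0.5529 m/s.
Check: Re = ρVD/μ = 864.8·0.5529·0.01534/0.0143 = 512.9 < 2300, so the laminar assumption holds.
Q = V·A = 0.5529·(π/4·0.01534²) = 0.0001022 m³/s = 0.1022 L/s.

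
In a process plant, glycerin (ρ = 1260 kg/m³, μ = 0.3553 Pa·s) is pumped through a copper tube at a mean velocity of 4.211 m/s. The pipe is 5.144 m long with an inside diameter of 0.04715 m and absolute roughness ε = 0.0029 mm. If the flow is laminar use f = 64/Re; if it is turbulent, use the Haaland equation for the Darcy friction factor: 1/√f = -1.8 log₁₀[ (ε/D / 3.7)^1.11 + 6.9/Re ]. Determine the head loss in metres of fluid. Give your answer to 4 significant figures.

Reynolds number Re = ρVD/μ = 1260 · 4.211 · 0.04715 / 0.355 = 704.1.
Re < 2300 → laminar flow, so f = 64/Re = 64/704.1 = 0.09089 (the turbulent correlation is not needed).
Darcy-Weisbach: ΔP = f(L/D)(ρV²/2) = 0.09089·(5.144/0.04715)·(1260·4.211²/2) = 0.09089·109.1·1.117e+04 = 1.108e+05 Pa.
Head loss h_f = ΔP/(ρg) = 1.108e+05/(1260·9.81) = 8.962 m.

h_f ≈ 8.962 m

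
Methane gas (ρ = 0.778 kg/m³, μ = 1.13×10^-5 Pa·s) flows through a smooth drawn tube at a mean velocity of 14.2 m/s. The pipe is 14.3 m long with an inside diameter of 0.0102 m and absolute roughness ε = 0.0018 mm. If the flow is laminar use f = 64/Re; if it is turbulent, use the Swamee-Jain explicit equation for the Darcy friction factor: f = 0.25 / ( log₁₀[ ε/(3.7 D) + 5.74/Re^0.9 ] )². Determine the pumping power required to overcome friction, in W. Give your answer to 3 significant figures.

P ≈ 3.99 W

Reynolds number Re = ρVD/μ = 0.778 · 14.2 · 0.0102 / 1.13e-05 = 9972.
Re > 4000 → turbulent. Relative roughness ε/D = 1.8e-06/0.0102 = 0.000176. Swamee-Jain: f = 0.25/(log₁₀[0.000176/3.7 + 5.74/9972^0.9])² = 0.25/(log₁₀[4.77e-05 + 0.00145])² = 0.25/(-2.826)² = 0.03131.
Darcy-Weisbach: ΔP = f(L/D)(ρV²/2) = 0.03131·(14.3/0.0102)·(0.778·14.2²/2) = 0.03131·1402·78.44 = 3443 Pa.
Q = V·A = 14.2·8.171e-05 = 0.00116 m³/s.
Pumping power P = QΔP = 0.00116·3443 = 3.995 W = 3.99 W.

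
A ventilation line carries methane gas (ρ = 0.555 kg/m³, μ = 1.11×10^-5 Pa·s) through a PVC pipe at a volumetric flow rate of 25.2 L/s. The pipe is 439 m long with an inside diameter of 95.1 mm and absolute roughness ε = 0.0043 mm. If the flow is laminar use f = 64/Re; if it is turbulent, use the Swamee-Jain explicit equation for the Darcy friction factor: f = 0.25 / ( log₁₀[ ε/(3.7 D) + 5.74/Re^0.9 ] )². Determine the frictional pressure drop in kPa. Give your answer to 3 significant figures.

ΔP ≈ 0.436 kPa

Q = 25.2 L/s = 25.2/1000 = 0.0252 m³/s.
Cross-sectional area A = πD²/4 = π(0.0951)²/4 = 0.007103 m²; mean velocity V = Q/A = 0.0252/0.007103 = 3.548 m/s.
Reynolds number Re = ρVD/μ = 0.555 · 3.548 · 0.0951 / 1.11e-05 = 1.687e+04.
Re > 4000 → turbulent. Relative roughness ε/D = 4.3e-06/0.0951 = 4.52e-05. Swamee-Jain: f = 0.25/(log₁₀[4.52e-05/3.7 + 5.74/1.687e+04^0.9])² = 0.25/(log₁₀[1.22e-05 + 0.000901])² = 0.25/(-3.04)² = 0.02706.
Darcy-Weisbach: ΔP = f(L/D)(ρV²/2) = 0.02706·(439/0.0951)·(0.555·3.548²/2) = 0.02706·4616·3.493 = 436.3 Pa.
ΔP = 436.3 Pa = 0.436 kPa.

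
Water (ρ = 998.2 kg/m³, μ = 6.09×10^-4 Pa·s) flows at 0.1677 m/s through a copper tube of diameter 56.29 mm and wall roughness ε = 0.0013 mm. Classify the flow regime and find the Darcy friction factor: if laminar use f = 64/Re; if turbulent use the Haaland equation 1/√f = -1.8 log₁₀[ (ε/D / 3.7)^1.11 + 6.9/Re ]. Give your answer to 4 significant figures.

Re = ρVD/μ = 998.2·0.1677·0.05629/0.000609 = 1.547e+04.
Re > 4000 → turbulent. ε/D = 1.3e-06/0.05629 = 2.31e-05; Haaland: 1/√f = -1.8 log₁₀[1.67e-06 + 0.000446] = 6.028, so f = 0.02752.

f ≈ 0.02752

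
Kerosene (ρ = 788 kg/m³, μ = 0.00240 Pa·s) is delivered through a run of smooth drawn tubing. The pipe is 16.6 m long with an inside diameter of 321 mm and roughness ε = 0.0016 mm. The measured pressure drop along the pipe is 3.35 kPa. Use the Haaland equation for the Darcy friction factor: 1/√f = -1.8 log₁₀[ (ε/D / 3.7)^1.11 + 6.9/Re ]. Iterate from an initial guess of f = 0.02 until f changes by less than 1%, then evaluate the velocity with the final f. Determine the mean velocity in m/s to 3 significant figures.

Rearranging Darcy-Weisbach: V = √(2·ΔP·D/(f·L·ρ)). With ε/D = 1.6e-06/0.321 = 4.98e-06, iterate starting from f = 0.02:
  f = 0.02 → V = √(2·3350·0.321/(0.02·16.6·788)) = 2.867 m/s; Re = ρVD/μ = 3.022e+05; f → 0.01436
  f = 0.01436 → V = 3.383 m/s; Re = 3.566e+05; f → 0.01393
  f = 0.01393 → V = 3.435 m/s; Re = 3.62e+05; f → 0.01389
Converged (Δf/f < 1%). With the final f = 0.01389: V = √(2·3350·0.321/(0.01389·16.6·788)) = 3.44 m/s.

V ≈ 3.44 m/s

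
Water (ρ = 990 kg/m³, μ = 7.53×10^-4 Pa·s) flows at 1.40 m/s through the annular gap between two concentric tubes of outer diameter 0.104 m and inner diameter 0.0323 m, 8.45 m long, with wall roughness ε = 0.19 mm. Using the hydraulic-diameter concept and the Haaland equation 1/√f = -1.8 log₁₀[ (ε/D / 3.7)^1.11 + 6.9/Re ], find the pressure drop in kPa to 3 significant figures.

ΔP ≈ 3.01 kPa

Hydraulic diameter D_h = 4A/P = D_o - D_i = 0.104 - 0.0323 = 0.0717 m.
Re = ρVD_h/μ = 990·1.4·0.0717/0.000753 = 1.32e+05.
ε/D_h = 0.00019/0.0717 = 0.00265; Haaland gives 1/√f = -1.8 log₁₀[0.000323+5.23e-05] = 6.166, so f = 0.0263.
ΔP = f(L/D_h)(ρV²/2) = 0.0263·8.45/0.0717·970.2 = 3007 Pa.
ΔP = 3.01 kPa.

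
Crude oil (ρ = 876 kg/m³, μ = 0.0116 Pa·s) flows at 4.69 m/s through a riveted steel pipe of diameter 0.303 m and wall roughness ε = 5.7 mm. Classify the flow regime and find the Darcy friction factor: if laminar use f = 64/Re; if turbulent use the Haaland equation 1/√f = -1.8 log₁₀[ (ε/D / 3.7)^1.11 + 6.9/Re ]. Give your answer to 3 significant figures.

Re = ρVD/μ = 876·4.69·0.303/0.0116 = 1.073e+05.
Re > 4000 → turbulent. ε/D = 0.0057/0.303 = 0.0188; Haaland: 1/√f = -1.8 log₁₀[0.00284 + 6.43e-05] = 4.565, so f = 0.04798.

f ≈ 0.0480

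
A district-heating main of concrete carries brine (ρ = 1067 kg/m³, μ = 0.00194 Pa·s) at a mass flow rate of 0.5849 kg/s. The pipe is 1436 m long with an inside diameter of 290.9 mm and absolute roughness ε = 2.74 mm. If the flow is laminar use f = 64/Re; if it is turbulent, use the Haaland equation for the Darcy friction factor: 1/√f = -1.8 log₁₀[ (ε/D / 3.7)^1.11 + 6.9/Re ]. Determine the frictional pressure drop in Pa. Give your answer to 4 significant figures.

ΔP ≈ 8.689 Pa

A = πD²/4 = π(0.2909)²/4 = 0.06646 m²; mean velocity V = ṁ/(ρA) = 0.5849/(1067 · 0.06646) = 0.008248 m/s.
Reynolds number Re = ρVD/μ = 1067 · 0.008248 · 0.2909 / 0.00194 = 1320.
Re < 2300 → laminar flow, so f = 64/Re = 64/1320 = 0.0485 (the turbulent correlation is not needed).
Darcy-Weisbach: ΔP = f(L/D)(ρV²/2) = 0.0485·(1436/0.2909)·(1067·0.008248²/2) = 0.0485·4936·0.03629 = 8.689 Pa.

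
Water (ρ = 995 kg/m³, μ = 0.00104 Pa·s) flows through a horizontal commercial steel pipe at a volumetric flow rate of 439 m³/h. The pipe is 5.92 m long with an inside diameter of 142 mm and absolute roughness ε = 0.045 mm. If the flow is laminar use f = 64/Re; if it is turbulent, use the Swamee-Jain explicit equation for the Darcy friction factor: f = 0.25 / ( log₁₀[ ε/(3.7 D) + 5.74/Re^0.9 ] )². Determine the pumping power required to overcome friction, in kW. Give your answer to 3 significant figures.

P ≈ 2.38 kW

Q = 439 m³/h = 439/3600 = 0.1219 m³/s.
Cross-sectional area A = πD²/4 = π(0.142)²/4 = 0.01584 m²; mean velocity V = Q/A = 0.1219/0.01584 = 7.7 m/s.
Reynolds number Re = ρVD/μ = 995 · 7.7 · 0.142 / 0.00104 = 1.046e+06.
Re > 4000 → turbulent. Relative roughness ε/D = 4.5e-05/0.142 = 0.000317. Swamee-Jain: f = 0.25/(log₁₀[0.000317/3.7 + 5.74/1.046e+06^0.9])² = 0.25/(log₁₀[8.56e-05 + 2.19e-05])² = 0.25/(-3.968)² = 0.01588.
Darcy-Weisbach: ΔP = f(L/D)(ρV²/2) = 0.01588·(5.92/0.142)·(995·7.7²/2) = 0.01588·41.69·2.95e+04 = 1.952e+04 Pa.
Pumping power P = QΔP = 0.1219·1.952e+04 = 2381 W = 2.38 kW.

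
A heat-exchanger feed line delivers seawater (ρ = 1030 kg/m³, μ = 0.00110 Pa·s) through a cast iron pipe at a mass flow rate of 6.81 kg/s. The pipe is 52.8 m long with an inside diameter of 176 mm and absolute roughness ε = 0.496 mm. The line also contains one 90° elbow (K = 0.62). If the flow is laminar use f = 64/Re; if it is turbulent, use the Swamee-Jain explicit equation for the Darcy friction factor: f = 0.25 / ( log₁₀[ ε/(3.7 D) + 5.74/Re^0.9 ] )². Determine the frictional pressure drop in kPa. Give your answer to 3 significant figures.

A = πD²/4 = π(0.176)²/4 = 0.02433 m²; mean velocity V = ṁ/(ρA) = 6.81/(1030 · 0.02433) = 0.2718 m/s.
Reynolds number Re = ρVD/μ = 1030 · 0.2718 · 0.176 / 0.0011 = 4.479e+04.
Re > 4000 → turbulent. Relative roughness ε/D = 0.000496/0.176 = 0.00282. Swamee-Jain: f = 0.25/(log₁₀[0.00282/3.7 + 5.74/4.479e+04^0.9])² = 0.25/(log₁₀[0.000762 + 0.000374])² = 0.25/(-2.945)² = 0.02883.
Total minor-loss coefficient ΣK = 1·0.62 = 0.62.
ΔP = [f·L/D + ΣK]·(ρV²/2) = [0.02883·52.8/0.176 + 0.62]·(1030·0.2718²/2) = [8.649 + 0.62]·38.04 = 352.6 Pa.
ΔP = 352.6 Pa = 0.353 kPa.

ΔP ≈ 0.353 kPa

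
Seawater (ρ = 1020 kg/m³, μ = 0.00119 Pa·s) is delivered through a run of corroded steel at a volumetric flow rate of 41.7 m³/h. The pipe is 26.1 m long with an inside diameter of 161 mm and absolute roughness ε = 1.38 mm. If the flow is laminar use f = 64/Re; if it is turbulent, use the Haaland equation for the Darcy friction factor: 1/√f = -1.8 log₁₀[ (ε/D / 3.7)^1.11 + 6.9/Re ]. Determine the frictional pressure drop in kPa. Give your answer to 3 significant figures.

ΔP ≈ 0.986 kPa

Q = 41.7 m³/h = 41.7/3600 = 0.01158 m³/s.
Cross-sectional area A = πD²/4 = π(0.161)²/4 = 0.02036 m²; mean velocity V = Q/A = 0.01158/0.02036 = 0.569 m/s.
Reynolds number Re = ρVD/μ = 1020 · 0.569 · 0.161 / 0.00119 = 7.852e+04.
Re > 4000 → turbulent. Relative roughness ε/D = 0.00138/0.161 = 0.00857. Haaland: 1/√f = -1.8 log₁₀[(0.00857/3.7)^1.11 + 6.9/7.852e+04] = -1.8 log₁₀[0.00119 + 8.79e-05] = 5.209, so f = 0.03685.
Darcy-Weisbach: ΔP = f(L/D)(ρV²/2) = 0.03685·(26.1/0.161)·(1020·0.569²/2) = 0.03685·162.1·165.1 = 986.3 Pa.
ΔP = 986.3 Pa = 0.986 kPa.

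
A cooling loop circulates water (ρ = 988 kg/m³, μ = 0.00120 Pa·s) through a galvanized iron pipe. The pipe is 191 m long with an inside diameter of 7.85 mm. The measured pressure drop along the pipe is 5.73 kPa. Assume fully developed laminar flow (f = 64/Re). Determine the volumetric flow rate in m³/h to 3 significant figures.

Q ≈ 0.00839 m³/h

For laminar flow, f = 64/Re with Re = ρVD/μ, so Darcy-Weisbach reduces to ΔP = 32μLV/D². Solving for V: V = ΔP·D²/(32μL) = 5730·(0.00785)²/(32·0.0012·191) = 0.04814 m/s.
Check: Re = ρVD/μ = 988·0.04814·0.00785/0.0012 = 311.2 < 2300, so the laminar assumption holds.
Q = V·A = 0.04814·(π/4·0.00785²) = 2.33e-06 m³/s = 0.00839 m³/h.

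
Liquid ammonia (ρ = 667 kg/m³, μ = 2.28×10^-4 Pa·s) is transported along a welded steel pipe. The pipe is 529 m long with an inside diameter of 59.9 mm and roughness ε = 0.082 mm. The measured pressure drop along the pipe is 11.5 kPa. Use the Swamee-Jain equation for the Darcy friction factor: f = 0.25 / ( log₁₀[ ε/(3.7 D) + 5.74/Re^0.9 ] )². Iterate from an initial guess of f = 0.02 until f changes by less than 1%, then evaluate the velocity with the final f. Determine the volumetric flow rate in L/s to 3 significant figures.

Rearranging Darcy-Weisbach: V = √(2·ΔP·D/(f·L·ρ)). With ε/D = 8.2e-05/0.0599 = 0.00137, iterate starting from f = 0.02:
  f = 0.02 → V = √(2·1.15e+04·0.0599/(0.02·529·667)) = 0.4418 m/s; Re = ρVD/μ = 7.743e+04; f → 0.02407
  f = 0.02407 → V = 0.4028 m/s; Re = 7.058e+04; f → 0.02428
Converged (Δf/f < 1%). With the final f = 0.02428: V = √(2·1.15e+04·0.0599/(0.02428·529·667)) = 0.401 m/s.
Q = V·A = 0.401·(π/4·0.0599²) = 0.00113 m³/s = 1.13 L/s.

Q ≈ 1.13 L/s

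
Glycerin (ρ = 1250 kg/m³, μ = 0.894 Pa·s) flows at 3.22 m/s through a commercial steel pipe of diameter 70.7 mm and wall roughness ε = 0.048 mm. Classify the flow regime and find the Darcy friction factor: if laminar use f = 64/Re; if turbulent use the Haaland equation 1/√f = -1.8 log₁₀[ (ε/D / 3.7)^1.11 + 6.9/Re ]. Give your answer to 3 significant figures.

f ≈ 0.201

Re = ρVD/μ = 1250·3.22·0.0707/0.894 = 318.3.
Re < 2300 → laminar, so f = 64/Re = 0.2011 (roughness is irrelevant in laminar flow).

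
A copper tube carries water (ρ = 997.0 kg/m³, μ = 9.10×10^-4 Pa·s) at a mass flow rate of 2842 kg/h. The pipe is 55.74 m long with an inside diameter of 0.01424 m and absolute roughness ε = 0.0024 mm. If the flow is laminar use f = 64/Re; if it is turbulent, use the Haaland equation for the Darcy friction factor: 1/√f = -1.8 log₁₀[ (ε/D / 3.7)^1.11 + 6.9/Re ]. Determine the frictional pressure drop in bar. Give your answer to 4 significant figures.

ΔP ≈ 9.387 bar

ṁ = 2842 kg/h = 2842/3600 = 0.7894 kg/s.
A = πD²/4 = π(0.01424)²/4 = 0.0001593 m²; mean velocity V = ṁ/(ρA) = 0.7894/(997 · 0.0001593) = 4.972 m/s.
Reynolds number Re = ρVD/μ = 997 · 4.972 · 0.01424 / 0.00091 = 7.757e+04.
Re > 4000 → turbulent. Relative roughness ε/D = 2.4e-06/0.01424 = 0.000169. Haaland: 1/√f = -1.8 log₁₀[(0.000169/3.7)^1.11 + 6.9/7.757e+04] = -1.8 log₁₀[1.52e-05 + 8.9e-05] = 7.168, so f = 0.01946.
Darcy-Weisbach: ΔP = f(L/D)(ρV²/2) = 0.01946·(55.74/0.01424)·(997·4.972²/2) = 0.01946·3914·1.232e+04 = 9.387e+05 Pa.
ΔP = 9.387e+05 Pa = 9.387 bar.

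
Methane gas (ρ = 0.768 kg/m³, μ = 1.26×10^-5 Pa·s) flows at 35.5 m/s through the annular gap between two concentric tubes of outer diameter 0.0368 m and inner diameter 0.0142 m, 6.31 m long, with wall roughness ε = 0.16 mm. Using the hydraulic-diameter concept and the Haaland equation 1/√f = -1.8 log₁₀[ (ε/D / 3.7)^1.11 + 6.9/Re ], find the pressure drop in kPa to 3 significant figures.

Hydraulic diameter D_h = 4A/P = D_o - D_i = 0.0368 - 0.0142 = 0.0226 m.
Re = ρVD_h/μ = 0.768·35.5·0.0226/1.26e-05 = 4.89e+04.
ε/D_h = 0.00016/0.0226 = 0.00708; Haaland gives 1/√f = -1.8 log₁₀[0.000961+0.000141] = 5.324, so f = 0.03528.
ΔP = f(L/D_h)(ρV²/2) = 0.03528·6.31/0.0226·483.9 = 4767 Pa.
ΔP = 4.77 kPa.

ΔP ≈ 4.77 kPa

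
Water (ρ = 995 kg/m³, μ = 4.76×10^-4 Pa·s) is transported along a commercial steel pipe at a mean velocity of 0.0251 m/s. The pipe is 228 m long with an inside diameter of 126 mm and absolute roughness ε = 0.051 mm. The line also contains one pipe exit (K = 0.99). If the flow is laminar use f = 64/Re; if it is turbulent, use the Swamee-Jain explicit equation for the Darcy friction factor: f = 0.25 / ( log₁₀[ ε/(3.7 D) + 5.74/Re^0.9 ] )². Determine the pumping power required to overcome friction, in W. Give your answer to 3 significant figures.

Reynolds number Re = ρVD/μ = 995 · 0.0251 · 0.126 / 0.000476 = 6611.
Re > 4000 → turbulent. Relative roughness ε/D = 5.1e-05/0.126 = 0.000405. Swamee-Jain: f = 0.25/(log₁₀[0.000405/3.7 + 5.74/6611^0.9])² = 0.25/(log₁₀[0.000109 + 0.00209])² = 0.25/(-2.657)² = 0.03541.
Total minor-loss coefficient ΣK = 1·0.99 = 0.99.
ΔP = [f·L/D + ΣK]·(ρV²/2) = [0.03541·228/0.126 + 0.99]·(995·0.0251²/2) = [64.07 + 0.99]·0.3134 = 20.39 Pa.
Q = V·A = 0.0251·0.01247 = 0.000313 m³/s.
Pumping power P = QΔP = 0.000313·20.39 = 0.006382 W = 0.00638 W.

P ≈ 0.00638 W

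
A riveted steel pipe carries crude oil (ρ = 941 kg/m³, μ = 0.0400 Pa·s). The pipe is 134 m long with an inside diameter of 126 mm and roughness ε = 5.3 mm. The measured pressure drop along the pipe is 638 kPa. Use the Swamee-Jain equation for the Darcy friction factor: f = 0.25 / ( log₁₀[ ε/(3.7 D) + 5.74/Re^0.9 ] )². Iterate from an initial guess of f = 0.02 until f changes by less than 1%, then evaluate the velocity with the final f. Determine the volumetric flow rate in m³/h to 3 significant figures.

Q ≈ 193 m³/h

Rearranging Darcy-Weisbach: V = √(2·ΔP·D/(f·L·ρ)). With ε/D = 0.0053/0.126 = 0.0421, iterate starting from f = 0.02:
  f = 0.02 → V = √(2·6.38e+05·0.126/(0.02·134·941)) = 7.985 m/s; Re = ρVD/μ = 2.367e+04; f → 0.06784
  f = 0.06784 → V = 4.335 m/s; Re = 1.285e+04; f → 0.06908
  f = 0.06908 → V = 4.296 m/s; Re = 1.274e+04; f → 0.0691
Converged (Δf/f < 1%). With the final f = 0.0691: V = √(2·6.38e+05·0.126/(0.0691·134·941)) = 4.296 m/s.
Q = V·A = 4.296·(π/4·0.126²) = 0.05356 m³/s = 193 m³/h.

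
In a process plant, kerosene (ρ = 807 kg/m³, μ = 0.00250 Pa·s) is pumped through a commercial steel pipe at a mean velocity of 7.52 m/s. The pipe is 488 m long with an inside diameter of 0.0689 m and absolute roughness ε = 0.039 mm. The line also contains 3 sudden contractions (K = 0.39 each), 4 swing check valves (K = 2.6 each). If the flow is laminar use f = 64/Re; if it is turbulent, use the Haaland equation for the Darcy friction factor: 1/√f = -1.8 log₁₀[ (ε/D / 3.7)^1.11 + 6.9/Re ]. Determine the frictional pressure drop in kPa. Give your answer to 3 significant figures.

ΔP ≈ 3380 kPa

Reynolds number Re = ρVD/μ = 807 · 7.52 · 0.0689 / 0.0025 = 1.673e+05.
Re > 4000 → turbulent. Relative roughness ε/D = 3.9e-05/0.0689 = 0.000566. Haaland: 1/√f = -1.8 log₁₀[(0.000566/3.7)^1.11 + 6.9/1.673e+05] = -1.8 log₁₀[5.82e-05 + 4.13e-05] = 7.204, so f = 0.01927.
Total minor-loss coefficient ΣK = 3·0.39 + 4·2.6 = 11.6.
ΔP = [f·L/D + ΣK]·(ρV²/2) = [0.01927·488/0.0689 + 11.6]·(807·7.52²/2) = [136.5 + 11.6]·2.282e+04 = 3.378e+06 Pa.
ΔP = 3.378e+06 Pa = 3380 kPa.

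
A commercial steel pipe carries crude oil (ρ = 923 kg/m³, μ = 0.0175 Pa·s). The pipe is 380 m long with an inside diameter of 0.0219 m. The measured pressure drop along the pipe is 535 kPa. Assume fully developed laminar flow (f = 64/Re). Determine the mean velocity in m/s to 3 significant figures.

V ≈ 1.21 m/s

For laminar flow, f = 64/Re with Re = ρVD/μ, so Darcy-Weisbach reduces to ΔP = 32μLV/D². Solving for V: V = ΔP·D²/(32μL) = 5.35e+05·(0.0219)²/(32·0.0175·380) = 1.206 m/s.
Check: Re = ρVD/μ = 923·1.206·0.0219/0.0175 = 1393 < 2300, so the laminar assumption holds.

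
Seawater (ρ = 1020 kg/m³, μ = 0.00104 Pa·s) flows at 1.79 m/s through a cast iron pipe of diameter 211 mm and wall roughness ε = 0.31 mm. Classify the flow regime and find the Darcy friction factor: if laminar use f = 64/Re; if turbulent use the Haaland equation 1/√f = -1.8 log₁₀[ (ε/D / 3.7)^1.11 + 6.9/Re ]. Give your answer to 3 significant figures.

Re = ρVD/μ = 1020·1.79·0.211/0.00104 = 3.704e+05.
Re > 4000 → turbulent. ε/D = 0.00031/0.211 = 0.00147; Haaland: 1/√f = -1.8 log₁₀[0.000168 + 1.86e-05] = 6.713, so f = 0.02219.

f ≈ 0.0222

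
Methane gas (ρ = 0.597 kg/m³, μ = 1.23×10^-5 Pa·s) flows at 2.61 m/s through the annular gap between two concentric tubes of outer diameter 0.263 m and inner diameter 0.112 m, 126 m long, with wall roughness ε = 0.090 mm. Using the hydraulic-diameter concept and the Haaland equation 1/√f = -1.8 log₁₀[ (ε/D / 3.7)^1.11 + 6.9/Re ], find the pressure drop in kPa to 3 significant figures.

Hydraulic diameter D_h = 4A/P = D_o - D_i = 0.263 - 0.112 = 0.151 m.
Re = ρVD_h/μ = 0.597·2.61·0.151/1.23e-05 = 1.913e+04.
ε/D_h = 9e-05/0.151 = 0.000596; Haaland gives 1/√f = -1.8 log₁₀[6.16e-05+0.000361] = 6.074, so f = 0.02711.
ΔP = f(L/D_h)(ρV²/2) = 0.02711·126/0.151·2.033 = 45.99 Pa.
ΔP = 0.0460 kPa.

ΔP ≈ 0.0460 kPa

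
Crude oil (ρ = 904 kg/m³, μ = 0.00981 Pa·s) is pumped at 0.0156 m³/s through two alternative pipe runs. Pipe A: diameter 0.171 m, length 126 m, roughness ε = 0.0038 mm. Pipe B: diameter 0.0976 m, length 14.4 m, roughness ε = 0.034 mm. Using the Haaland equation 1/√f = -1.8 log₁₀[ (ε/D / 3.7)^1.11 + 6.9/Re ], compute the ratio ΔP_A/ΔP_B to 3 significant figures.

ΔP_A/ΔP_B ≈ 0.601

Pipe A: V = Q/A = 0.0156/0.02297 = 0.6793 m/s; Re = 1.07e+04; ε/D = 2.22e-05; Haaland → f = 0.03034; ΔP_A = f(L/D)(ρV²/2) = 4662 Pa.
Pipe B: V = Q/A = 0.0156/0.007482 = 2.085 m/s; Re = 1.875e+04; ε/D = 0.000348; Haaland → f = 0.02676; ΔP_B = f(L/D)(ρV²/2) = 7760 Pa.
ΔP_A/ΔP_B = 4662/7760 = 0.601.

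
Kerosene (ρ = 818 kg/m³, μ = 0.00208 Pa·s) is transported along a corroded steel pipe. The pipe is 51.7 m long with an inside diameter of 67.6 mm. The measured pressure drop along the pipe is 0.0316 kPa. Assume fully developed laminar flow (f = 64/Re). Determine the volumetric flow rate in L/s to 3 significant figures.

Q ≈ 0.151 L/s

For laminar flow, f = 64/Re with Re = ρVD/μ, so Darcy-Weisbach reduces to ΔP = 32μLV/D². Solving for V: V = ΔP·D²/(32μL) = 31.6·(0.0676)²/(32·0.00208·51.7) = 0.04196 m/s.
Check: Re = ρVD/μ = 818·0.04196·0.0676/0.00208 = 1116 < 2300, so the laminar assumption holds.
Q = V·A = 0.04196·(π/4·0.0676²) = 0.0001506 m³/s = 0.151 L/s.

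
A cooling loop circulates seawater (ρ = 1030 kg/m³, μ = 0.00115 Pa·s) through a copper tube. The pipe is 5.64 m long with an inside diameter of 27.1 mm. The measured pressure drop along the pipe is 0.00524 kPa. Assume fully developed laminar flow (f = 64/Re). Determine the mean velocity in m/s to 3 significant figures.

V ≈ 0.0185 m/s

For laminar flow, f = 64/Re with Re = ρVD/μ, so Darcy-Weisbach reduces to ΔP = 32μLV/D². Solving for V: V = ΔP·D²/(32μL) = 5.24·(0.0271)²/(32·0.00115·5.64) = 0.01854 m/s.
Check: Re = ρVD/μ = 1030·0.01854·0.0271/0.00115 = 450 < 2300, so the laminar assumption holds.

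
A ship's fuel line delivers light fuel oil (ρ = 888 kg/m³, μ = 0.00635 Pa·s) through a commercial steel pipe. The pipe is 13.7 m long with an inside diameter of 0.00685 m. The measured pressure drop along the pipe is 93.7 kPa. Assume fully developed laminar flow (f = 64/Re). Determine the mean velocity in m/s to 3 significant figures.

For laminar flow, f = 64/Re with Re = ρVD/μ, so Darcy-Weisbach reduces to ΔP = 32μLV/D². Solving for V: V = ΔP·D²/(32μL) = 9.37e+04·(0.00685)²/(32·0.00635·13.7) = 1.579 m/s.
Check: Re = ρVD/μ = 888·1.579·0.00685/0.00635 = 1513 < 2300, so the laminar assumption holds.

V ≈ 1.58 m/s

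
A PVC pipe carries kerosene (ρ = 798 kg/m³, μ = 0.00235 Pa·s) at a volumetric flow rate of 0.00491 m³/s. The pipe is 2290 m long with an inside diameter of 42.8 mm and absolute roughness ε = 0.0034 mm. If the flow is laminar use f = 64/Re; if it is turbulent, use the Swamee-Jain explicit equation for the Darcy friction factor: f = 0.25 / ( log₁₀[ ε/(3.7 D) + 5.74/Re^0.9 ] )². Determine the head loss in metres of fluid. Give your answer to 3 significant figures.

Cross-sectional area A = πD²/4 = π(0.0428)²/4 = 0.001439 m²; mean velocity V = Q/A = 0.00491/0.001439 = 3.413 m/s.
Reynolds number Re = ρVD/μ = 798 · 3.413 · 0.0428 / 0.00235 = 4.96e+04.
Re > 4000 → turbulent. Relative roughness ε/D = 3.4e-06/0.0428 = 7.94e-05. Swamee-Jain: f = 0.25/(log₁₀[7.94e-05/3.7 + 5.74/4.96e+04^0.9])² = 0.25/(log₁₀[2.15e-05 + 0.000341])² = 0.25/(-3.441)² = 0.02112.
Darcy-Weisbach: ΔP = f(L/D)(ρV²/2) = 0.02112·(2290/0.0428)·(798·3.413²/2) = 0.02112·5.35e+04·4647 = 5.251e+06 Pa.
Head loss h_f = ΔP/(ρg) = 5.251e+06/(798·9.81) = 671 m.

h_f ≈ 671 m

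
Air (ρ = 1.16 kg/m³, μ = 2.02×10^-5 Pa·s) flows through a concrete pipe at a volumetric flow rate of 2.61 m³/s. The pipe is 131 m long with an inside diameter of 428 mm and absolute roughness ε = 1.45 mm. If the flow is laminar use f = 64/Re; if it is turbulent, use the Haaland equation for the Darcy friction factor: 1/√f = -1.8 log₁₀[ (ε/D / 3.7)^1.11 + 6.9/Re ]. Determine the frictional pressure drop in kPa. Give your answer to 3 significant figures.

ΔP ≈ 1.60 kPa

Cross-sectional area A = πD²/4 = π(0.428)²/4 = 0.1439 m²; mean velocity V = Q/A = 2.61/0.1439 = 18.14 m/s.
Reynolds number Re = ρVD/μ = 1.16 · 18.14 · 0.428 / 2.02e-05 = 4.459e+05.
Re > 4000 → turbulent. Relative roughness ε/D = 0.00145/0.428 = 0.00339. Haaland: 1/√f = -1.8 log₁₀[(0.00339/3.7)^1.11 + 6.9/4.459e+05] = -1.8 log₁₀[0.000424 + 1.55e-05] = 6.042, so f = 0.02739.
Darcy-Weisbach: ΔP = f(L/D)(ρV²/2) = 0.02739·(131/0.428)·(1.16·18.14²/2) = 0.02739·306.1·190.9 = 1600 Pa.
ΔP = 1600 Pa = 1.60 kPa.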